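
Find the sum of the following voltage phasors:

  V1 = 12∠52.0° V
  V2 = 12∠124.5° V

Step 1 — Convert each phasor to rectangular form:
  V1 = 12·(cos(52.0°) + j·sin(52.0°)) = 7.388 + j9.456 V
  V2 = 12·(cos(124.5°) + j·sin(124.5°)) = -6.797 + j9.89 V
Step 2 — Sum components: V_total = 0.5911 + j19.35 V.
Step 3 — Convert to polar: |V_total| = 19.35 V, ∠V_total = 88.2°.

V_total = 19.35∠88.2° V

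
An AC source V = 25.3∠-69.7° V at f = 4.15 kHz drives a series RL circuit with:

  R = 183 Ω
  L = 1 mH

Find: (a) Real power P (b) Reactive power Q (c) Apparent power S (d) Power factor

Step 1 — Angular frequency: ω = 2π·f = 2π·4150 = 2.608e+04 rad/s.
Step 2 — Component impedances:
  R: Z = R = 183 Ω
  L: Z = jωL = j·2.608e+04·0.001 = 0 + j26.08 Ω
Step 3 — Series combination: Z_total = R + L = 183 + j26.08 Ω = 184.8∠8.1° Ω.
Step 4 — Source phasor: V = 25.3∠-69.7° V = 8.777 - j23.73 V.
Step 5 — Current: I = V / Z = 0.0289 - j0.1338 A = 0.1369∠-77.8° A.
Step 6 — Complex power: S = V·I* = 3.428 + j0.4885 VA.
Step 7 — Real power: P = Re(S) = 3.428 W.
Step 8 — Reactive power: Q = Im(S) = 0.4885 VAR.
Step 9 — Apparent power: |S| = 3.463 VA.
Step 10 — Power factor: PF = P/|S| = 0.99 (lagging).

(a) P = 3.428 W  (b) Q = 0.4885 VAR  (c) S = 3.463 VA  (d) PF = 0.99 (lagging)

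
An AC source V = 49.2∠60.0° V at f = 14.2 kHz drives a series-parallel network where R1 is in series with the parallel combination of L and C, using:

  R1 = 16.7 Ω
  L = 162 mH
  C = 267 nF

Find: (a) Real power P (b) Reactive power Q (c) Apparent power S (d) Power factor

Step 1 — Angular frequency: ω = 2π·f = 2π·1.42e+04 = 8.922e+04 rad/s.
Step 2 — Component impedances:
  R1: Z = R = 16.7 Ω
  L: Z = jωL = j·8.922e+04·0.162 = 0 + j1.445e+04 Ω
  C: Z = 1/(jωC) = -j/(ω·C) = 0 - j41.98 Ω
Step 3 — Parallel branch: L || C = 1/(1/L + 1/C) = 0 - j42.1 Ω.
Step 4 — Series with R1: Z_total = R1 + (L || C) = 16.7 - j42.1 Ω = 45.29∠-68.4° Ω.
Step 5 — Source phasor: V = 49.2∠60.0° V = 24.6 + j42.61 V.
Step 6 — Current: I = V / Z = -0.6742 + j0.8518 A = 1.086∠128.4° A.
Step 7 — Complex power: S = V·I* = 19.71 - j49.68 VA.
Step 8 — Real power: P = Re(S) = 19.71 W.
Step 9 — Reactive power: Q = Im(S) = -49.68 VAR.
Step 10 — Apparent power: |S| = 53.45 VA.
Step 11 — Power factor: PF = P/|S| = 0.3687 (leading).

(a) P = 19.71 W  (b) Q = -49.68 VAR  (c) S = 53.45 VA  (d) PF = 0.3687 (leading)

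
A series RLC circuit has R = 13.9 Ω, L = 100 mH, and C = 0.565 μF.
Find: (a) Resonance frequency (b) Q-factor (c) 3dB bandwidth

Step 1 — Resonance: ω₀ = 1/√(LC) = 1/√(0.1·5.65e-07) = 4207 rad/s.
Step 2 — f₀ = ω₀/(2π) = 669.6 Hz.
Step 3 — Series Q: Q = ω₀L/R = 4207·0.1/13.9 = 30.27.
Step 4 — Bandwidth: Δω = ω₀/Q = 139 rad/s; BW = Δω/(2π) = 22.12 Hz.

(a) f₀ = 669.6 Hz  (b) Q = 30.27  (c) BW = 22.12 Hz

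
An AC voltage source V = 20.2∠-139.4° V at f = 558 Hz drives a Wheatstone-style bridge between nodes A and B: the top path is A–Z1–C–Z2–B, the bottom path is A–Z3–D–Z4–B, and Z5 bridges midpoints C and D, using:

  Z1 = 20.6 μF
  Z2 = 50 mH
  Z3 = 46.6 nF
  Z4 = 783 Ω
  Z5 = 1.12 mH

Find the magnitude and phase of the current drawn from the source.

Step 1 — Angular frequency: ω = 2π·f = 2π·558 = 3506 rad/s.
Step 2 — Component impedances:
  Z1: Z = 1/(jωC) = -j/(ω·C) = 0 - j13.85 Ω
  Z2: Z = jωL = j·3506·0.05 = 0 + j175.3 Ω
  Z3: Z = 1/(jωC) = -j/(ω·C) = 0 - j6121 Ω
  Z4: Z = R = 783 Ω
  Z5: Z = jωL = j·3506·0.00112 = 0 + j3.927 Ω
Step 3 — Bridge requires nodal analysis (the Z5 bridge couples midpoints C and D, so the two paths cannot be reduced to a simple series/parallel combination). Setting node B to ground and injecting 1 A at node A, the 3-node admittance system at A, C, D solves to V_A = Z_AB = 37.3 + j152.9 Ω = 157.4∠76.3° Ω.
Step 4 — Source phasor: V = 20.2∠-139.4° V = -15.34 - j13.15 V.
Step 5 — Ohm's law: I = V / Z_total = (-15.34 - j13.15) / (37.3 + j152.9) = -0.1042 + j0.07487 A.
Step 6 — Convert to polar: |I| = 0.1283 A, ∠I = 144.3°.

I = 0.1283∠144.3° A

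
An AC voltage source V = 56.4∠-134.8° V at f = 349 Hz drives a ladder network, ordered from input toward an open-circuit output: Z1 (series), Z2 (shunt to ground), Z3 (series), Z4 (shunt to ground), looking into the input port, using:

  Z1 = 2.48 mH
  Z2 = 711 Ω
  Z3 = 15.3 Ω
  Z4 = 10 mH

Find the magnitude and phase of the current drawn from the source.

Step 1 — Angular frequency: ω = 2π·f = 2π·349 = 2193 rad/s.
Step 2 — Component impedances:
  Z1: Z = jωL = j·2193·0.00248 = 0 + j5.438 Ω
  Z2: Z = R = 711 Ω
  Z3: Z = R = 15.3 Ω
  Z4: Z = jωL = j·2193·0.01 = 0 + j21.93 Ω
Step 3 — Ladder network (open output): work backward from the far end, alternating series and parallel combinations. Z_in = 15.61 + j26.43 Ω = 30.7∠59.4° Ω.
Step 4 — Source phasor: V = 56.4∠-134.8° V = -39.74 - j40.02 V.
Step 5 — Ohm's law: I = V / Z_total = (-39.74 - j40.02) / (15.61 + j26.43) = -1.781 + j0.4517 A.
Step 6 — Convert to polar: |I| = 1.837 A, ∠I = 165.8°.

I = 1.837∠165.8° A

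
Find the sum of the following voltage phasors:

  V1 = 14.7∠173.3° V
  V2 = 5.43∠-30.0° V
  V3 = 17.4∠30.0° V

Step 1 — Convert each phasor to rectangular form:
  V1 = 14.7·(cos(173.3°) + j·sin(173.3°)) = -14.6 + j1.715 V
  V2 = 5.43·(cos(-30.0°) + j·sin(-30.0°)) = 4.703 - j2.715 V
  V3 = 17.4·(cos(30.0°) + j·sin(30.0°)) = 15.07 + j8.7 V
Step 2 — Sum components: V_total = 5.172 + j7.7 V.
Step 3 — Convert to polar: |V_total| = 9.276 V, ∠V_total = 56.1°.

V_total = 9.276∠56.1° V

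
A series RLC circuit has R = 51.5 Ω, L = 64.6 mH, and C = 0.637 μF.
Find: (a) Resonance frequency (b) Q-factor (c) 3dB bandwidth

Step 1 — Resonance condition Im(Z)=0 gives ω₀ = 1/√(LC).
Step 2 — ω₀ = 1/√(0.0646·6.37e-07) = 4930 rad/s.
Step 3 — f₀ = ω₀/(2π) = 784.6 Hz.
Step 4 — Series Q: Q = ω₀L/R = 4930·0.0646/51.5 = 6.184.
Step 5 — 3dB bandwidth: Δω = ω₀/Q = 797.2 rad/s; BW = Δω/(2π) = 126.9 Hz.

(a) f₀ = 784.6 Hz  (b) Q = 6.184  (c) BW = 126.9 Hz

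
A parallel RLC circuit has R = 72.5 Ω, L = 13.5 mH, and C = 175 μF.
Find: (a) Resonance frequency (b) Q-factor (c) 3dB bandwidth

Step 1 — Resonance: ω₀ = 1/√(LC) = 1/√(0.0135·0.000175) = 650.6 rad/s.
Step 2 — f₀ = ω₀/(2π) = 103.5 Hz.
Step 3 — Parallel Q: Q = R/(ω₀L) = 72.5/(650.6·0.0135) = 8.254.
Step 4 — Bandwidth: Δω = ω₀/Q = 78.82 rad/s; BW = Δω/(2π) = 12.54 Hz.

(a) f₀ = 103.5 Hz  (b) Q = 8.254  (c) BW = 12.54 Hz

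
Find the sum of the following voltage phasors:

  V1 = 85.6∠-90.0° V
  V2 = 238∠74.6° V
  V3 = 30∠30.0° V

Step 1 — Convert each phasor to rectangular form:
  V1 = 85.6·(cos(-90.0°) + j·sin(-90.0°)) = 0 - j85.6 V
  V2 = 238·(cos(74.6°) + j·sin(74.6°)) = 63.2 + j229.5 V
  V3 = 30·(cos(30.0°) + j·sin(30.0°)) = 25.98 + j15 V
Step 2 — Sum components: V_total = 89.18 + j158.9 V.
Step 3 — Convert to polar: |V_total| = 182.2 V, ∠V_total = 60.7°.

V_total = 182.2∠60.7° V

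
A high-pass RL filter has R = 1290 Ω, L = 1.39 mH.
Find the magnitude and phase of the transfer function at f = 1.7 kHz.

Step 1 — Angular frequency: ω = 2π·1700 = 1.068e+04 rad/s.
Step 2 — Transfer function: H(jω) = jωL/(R + jωL).
Step 3 — Numerator jωL = j·14.85; denominator R + jωL = 1290 + j14.85.
Step 4 — H = 0.0001324 + j0.01151.
Step 5 — Magnitude: |H| = 0.01151 (-38.8 dB); phase: φ = 89.3°.

|H| = 0.01151 (-38.8 dB), φ = 89.3°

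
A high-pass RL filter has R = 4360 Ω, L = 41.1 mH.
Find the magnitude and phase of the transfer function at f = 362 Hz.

Step 1 — Angular frequency: ω = 2π·362 = 2275 rad/s.
Step 2 — Transfer function: H(jω) = jωL/(R + jωL).
Step 3 — Numerator jωL = j·93.48; denominator R + jωL = 4360 + j93.48.
Step 4 — H = 0.0004595 + j0.02143.
Step 5 — Magnitude: |H| = 0.02144 (-33.4 dB); phase: φ = 88.8°.

|H| = 0.02144 (-33.4 dB), φ = 88.8°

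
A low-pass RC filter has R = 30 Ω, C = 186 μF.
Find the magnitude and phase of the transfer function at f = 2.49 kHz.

Step 1 — Angular frequency: ω = 2π·2490 = 1.565e+04 rad/s.
Step 2 — Transfer function: H(jω) = 1/(1 + jωRC).
Step 3 — Denominator: 1 + jωRC = 1 + j·1.565e+04·30·0.000186 = 1 + j87.3.
Step 4 — H = 0.0001312 - j0.01145.
Step 5 — Magnitude: |H| = 0.01145 (-38.8 dB); phase: φ = -89.3°.

|H| = 0.01145 (-38.8 dB), φ = -89.3°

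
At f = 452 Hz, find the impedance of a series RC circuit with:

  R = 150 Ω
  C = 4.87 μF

Step 1 — Angular frequency: ω = 2π·f = 2π·452 = 2840 rad/s.
Step 2 — Component impedances:
  R: Z = R = 150 Ω
  C: Z = 1/(jωC) = -j/(ω·C) = 0 - j72.3 Ω
Step 3 — Series combination: Z_total = R + C = 150 - j72.3 Ω = 166.5∠-25.7° Ω.

Z = 150 - j72.3 Ω = 166.5∠-25.7° Ω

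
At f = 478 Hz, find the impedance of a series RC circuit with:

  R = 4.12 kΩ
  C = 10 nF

Step 1 — Angular frequency: ω = 2π·f = 2π·478 = 3003 rad/s.
Step 2 — Component impedances:
  R: Z = R = 4120 Ω
  C: Z = 1/(jωC) = -j/(ω·C) = 0 - j3.33e+04 Ω
Step 3 — Series combination: Z_total = R + C = 4120 - j3.33e+04 Ω = 3.355e+04∠-82.9° Ω.

Z = 4120 - j3.33e+04 Ω = 3.355e+04∠-82.9° Ω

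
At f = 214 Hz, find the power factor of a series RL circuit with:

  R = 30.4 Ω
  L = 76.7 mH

Step 1 — Angular frequency: ω = 2π·f = 2π·214 = 1345 rad/s.
Step 2 — Component impedances:
  R: Z = R = 30.4 Ω
  L: Z = jωL = j·1345·0.0767 = 0 + j103.1 Ω
Step 3 — Series combination: Z_total = R + L = 30.4 + j103.1 Ω = 107.5∠73.6° Ω.
Step 4 — Power factor: PF = cos(φ) = Re(Z)/|Z| = 30.4/107.52 = 0.2827.
Step 5 — Type: Im(Z) = 103.1 ⇒ lagging (phase φ = 73.6°).

PF = 0.2827 (lagging, φ = 73.6°)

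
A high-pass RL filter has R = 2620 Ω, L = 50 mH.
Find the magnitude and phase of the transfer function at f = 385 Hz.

Step 1 — Angular frequency: ω = 2π·385 = 2419 rad/s.
Step 2 — Transfer function: H(jω) = jωL/(R + jωL).
Step 3 — Numerator jωL = j·121; denominator R + jωL = 2620 + j121.
Step 4 — H = 0.002127 + j0.04607.
Step 5 — Magnitude: |H| = 0.04612 (-26.7 dB); phase: φ = 87.4°.

|H| = 0.04612 (-26.7 dB), φ = 87.4°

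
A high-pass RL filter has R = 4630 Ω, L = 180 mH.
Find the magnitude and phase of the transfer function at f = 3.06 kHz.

Step 1 — Angular frequency: ω = 2π·3060 = 1.923e+04 rad/s.
Step 2 — Transfer function: H(jω) = jωL/(R + jωL).
Step 3 — Numerator jωL = j·3461; denominator R + jωL = 4630 + j3461.
Step 4 — H = 0.3584 + j0.4795.
Step 5 — Magnitude: |H| = 0.5987 (-4.5 dB); phase: φ = 53.2°.

|H| = 0.5987 (-4.5 dB), φ = 53.2°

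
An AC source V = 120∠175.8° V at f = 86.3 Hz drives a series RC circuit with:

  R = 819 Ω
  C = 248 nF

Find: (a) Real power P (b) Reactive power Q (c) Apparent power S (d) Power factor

Step 1 — Angular frequency: ω = 2π·f = 2π·86.3 = 542.2 rad/s.
Step 2 — Component impedances:
  R: Z = R = 819 Ω
  C: Z = 1/(jωC) = -j/(ω·C) = 0 - j7436 Ω
Step 3 — Series combination: Z_total = R + C = 819 - j7436 Ω = 7481∠-83.7° Ω.
Step 4 — Source phasor: V = 120∠175.8° V = -119.7 + j8.789 V.
Step 5 — Current: I = V / Z = -0.002919 - j0.01577 A = 0.01604∠-100.5° A.
Step 6 — Complex power: S = V·I* = 0.2107 - j1.913 VA.
Step 7 — Real power: P = Re(S) = 0.2107 W.
Step 8 — Reactive power: Q = Im(S) = -1.913 VAR.
Step 9 — Apparent power: |S| = 1.925 VA.
Step 10 — Power factor: PF = P/|S| = 0.1095 (leading).

(a) P = 0.2107 W  (b) Q = -1.913 VAR  (c) S = 1.925 VA  (d) PF = 0.1095 (leading)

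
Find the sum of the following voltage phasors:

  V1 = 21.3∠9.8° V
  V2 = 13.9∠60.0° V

Step 1 — Convert each phasor to rectangular form:
  V1 = 21.3·(cos(9.8°) + j·sin(9.8°)) = 20.99 + j3.625 V
  V2 = 13.9·(cos(60.0°) + j·sin(60.0°)) = 6.95 + j12.04 V
Step 2 — Sum components: V_total = 27.94 + j15.66 V.
Step 3 — Convert to polar: |V_total| = 32.03 V, ∠V_total = 29.3°.

V_total = 32.03∠29.3° V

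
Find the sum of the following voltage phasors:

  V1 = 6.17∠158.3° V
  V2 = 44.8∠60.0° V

Step 1 — Convert each phasor to rectangular form:
  V1 = 6.17·(cos(158.3°) + j·sin(158.3°)) = -5.733 + j2.281 V
  V2 = 44.8·(cos(60.0°) + j·sin(60.0°)) = 22.4 + j38.8 V
Step 2 — Sum components: V_total = 16.67 + j41.08 V.
Step 3 — Convert to polar: |V_total| = 44.33 V, ∠V_total = 67.9°.

V_total = 44.33∠67.9° V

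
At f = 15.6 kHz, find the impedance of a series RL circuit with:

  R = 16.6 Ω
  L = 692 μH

Step 1 — Angular frequency: ω = 2π·f = 2π·1.56e+04 = 9.802e+04 rad/s.
Step 2 — Component impedances:
  R: Z = R = 16.6 Ω
  L: Z = jωL = j·9.802e+04·0.000692 = 0 + j67.83 Ω
Step 3 — Series combination: Z_total = R + L = 16.6 + j67.83 Ω = 69.83∠76.2° Ω.

Z = 16.6 + j67.83 Ω = 69.83∠76.2° Ω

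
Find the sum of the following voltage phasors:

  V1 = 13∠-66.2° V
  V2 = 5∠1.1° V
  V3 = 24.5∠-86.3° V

Step 1 — Convert each phasor to rectangular form:
  V1 = 13·(cos(-66.2°) + j·sin(-66.2°)) = 5.246 - j11.89 V
  V2 = 5·(cos(1.1°) + j·sin(1.1°)) = 4.999 + j0.09599 V
  V3 = 24.5·(cos(-86.3°) + j·sin(-86.3°)) = 1.581 - j24.45 V
Step 2 — Sum components: V_total = 11.83 - j36.25 V.
Step 3 — Convert to polar: |V_total| = 38.13 V, ∠V_total = -71.9°.

V_total = 38.13∠-71.9° V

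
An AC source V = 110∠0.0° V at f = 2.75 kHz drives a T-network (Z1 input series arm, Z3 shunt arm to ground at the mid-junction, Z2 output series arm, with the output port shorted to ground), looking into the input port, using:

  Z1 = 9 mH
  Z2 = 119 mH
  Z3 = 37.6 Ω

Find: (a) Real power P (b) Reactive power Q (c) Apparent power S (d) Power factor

Step 1 — Angular frequency: ω = 2π·f = 2π·2750 = 1.728e+04 rad/s.
Step 2 — Component impedances:
  Z1: Z = jωL = j·1.728e+04·0.009 = 0 + j155.5 Ω
  Z2: Z = jωL = j·1.728e+04·0.119 = 0 + j2056 Ω
  Z3: Z = R = 37.6 Ω
Step 3 — With the output port shorted to ground, the output series arm Z2 runs from the junction to ground; the shunt arm Z3 also runs from the junction to ground. They appear in parallel: Z3 || Z2 = 37.59 + j0.6873 Ω.
Step 4 — Series with input arm Z1: Z_in = Z1 + (Z3 || Z2) = 37.59 + j156.2 Ω = 160.7∠76.5° Ω.
Step 5 — Source phasor: V = 110∠0.0° V = 110 V.
Step 6 — Current: I = V / Z = 0.1602 - j0.6657 A = 0.6847∠-76.5° A.
Step 7 — Complex power: S = V·I* = 17.62 + j73.23 VA.
Step 8 — Real power: P = Re(S) = 17.62 W.
Step 9 — Reactive power: Q = Im(S) = 73.23 VAR.
Step 10 — Apparent power: |S| = 75.32 VA.
Step 11 — Power factor: PF = P/|S| = 0.234 (lagging).

(a) P = 17.62 W  (b) Q = 73.23 VAR  (c) S = 75.32 VA  (d) PF = 0.234 (lagging)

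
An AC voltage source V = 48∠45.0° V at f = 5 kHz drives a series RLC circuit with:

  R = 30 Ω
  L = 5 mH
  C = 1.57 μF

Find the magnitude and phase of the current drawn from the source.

Step 1 — Angular frequency: ω = 2π·f = 2π·5000 = 3.142e+04 rad/s.
Step 2 — Component impedances:
  R: Z = R = 30 Ω
  L: Z = jωL = j·3.142e+04·0.005 = 0 + j157.1 Ω
  C: Z = 1/(jωC) = -j/(ω·C) = 0 - j20.27 Ω
Step 3 — Series combination: Z_total = R + L + C = 30 + j136.8 Ω = 140.1∠77.6° Ω.
Step 4 — Source phasor: V = 48∠45.0° V = 33.94 + j33.94 V.
Step 5 — Ohm's law: I = V / Z_total = (33.94 + j33.94) / (30 + j136.8) = 0.2886 - j0.1848 A.
Step 6 — Convert to polar: |I| = 0.3427 A, ∠I = -32.6°.

I = 0.3427∠-32.6° A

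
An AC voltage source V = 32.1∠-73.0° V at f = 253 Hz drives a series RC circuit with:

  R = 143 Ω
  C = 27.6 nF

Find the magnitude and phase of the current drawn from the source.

Step 1 — Angular frequency: ω = 2π·f = 2π·253 = 1590 rad/s.
Step 2 — Component impedances:
  R: Z = R = 143 Ω
  C: Z = 1/(jωC) = -j/(ω·C) = 0 - j2.279e+04 Ω
Step 3 — Series combination: Z_total = R + C = 143 - j2.279e+04 Ω = 2.279e+04∠-89.6° Ω.
Step 4 — Source phasor: V = 32.1∠-73.0° V = 9.385 - j30.7 V.
Step 5 — Ohm's law: I = V / Z_total = (9.385 - j30.7) / (143 - j2.279e+04) = 0.001349 + j0.0004033 A.
Step 6 — Convert to polar: |I| = 0.001408 A, ∠I = 16.6°.

I = 0.001408∠16.6° A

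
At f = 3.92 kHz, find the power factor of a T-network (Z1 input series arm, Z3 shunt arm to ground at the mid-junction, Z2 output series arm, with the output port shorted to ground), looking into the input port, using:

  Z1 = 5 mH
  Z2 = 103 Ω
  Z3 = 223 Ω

Step 1 — Angular frequency: ω = 2π·f = 2π·3920 = 2.463e+04 rad/s.
Step 2 — Component impedances:
  Z1: Z = jωL = j·2.463e+04·0.005 = 0 + j123.2 Ω
  Z2: Z = R = 103 Ω
  Z3: Z = R = 223 Ω
Step 3 — With the output port shorted to ground, the output series arm Z2 runs from the junction to ground; the shunt arm Z3 also runs from the junction to ground. They appear in parallel: Z3 || Z2 = 70.46 Ω.
Step 4 — Series with input arm Z1: Z_in = Z1 + (Z3 || Z2) = 70.46 + j123.2 Ω = 141.9∠60.2° Ω.
Step 5 — Power factor: PF = cos(φ) = Re(Z)/|Z| = 70.457/141.88 = 0.4966.
Step 6 — Type: Im(Z) = 123.2 ⇒ lagging (phase φ = 60.2°).

PF = 0.4966 (lagging, φ = 60.2°)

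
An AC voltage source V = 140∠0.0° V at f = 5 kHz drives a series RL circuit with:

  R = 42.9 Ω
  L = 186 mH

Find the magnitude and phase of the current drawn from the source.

Step 1 — Angular frequency: ω = 2π·f = 2π·5000 = 3.142e+04 rad/s.
Step 2 — Component impedances:
  R: Z = R = 42.9 Ω
  L: Z = jωL = j·3.142e+04·0.186 = 0 + j5843 Ω
Step 3 — Series combination: Z_total = R + L = 42.9 + j5843 Ω = 5844∠89.6° Ω.
Step 4 — Source phasor: V = 140∠0.0° V = 140 V.
Step 5 — Ohm's law: I = V / Z_total = (140) / (42.9 + j5843) = 0.0001759 - j0.02396 A.
Step 6 — Convert to polar: |I| = 0.02396 A, ∠I = -89.6°.

I = 0.02396∠-89.6° A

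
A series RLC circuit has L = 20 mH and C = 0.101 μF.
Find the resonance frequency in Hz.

Step 1 — Resonance condition Im(Z)=0 gives ω₀ = 1/√(LC).
Step 2 — ω₀ = 1/√(0.02·1.01e-07) = 2.225e+04 rad/s.
Step 3 — f₀ = ω₀/(2π) = 3541 Hz.

f₀ = 3541 Hz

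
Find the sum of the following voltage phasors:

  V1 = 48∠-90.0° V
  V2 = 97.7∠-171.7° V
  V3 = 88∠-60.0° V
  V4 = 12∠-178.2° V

Step 1 — Convert each phasor to rectangular form:
  V1 = 48·(cos(-90.0°) + j·sin(-90.0°)) = 0 - j48 V
  V2 = 97.7·(cos(-171.7°) + j·sin(-171.7°)) = -96.68 - j14.1 V
  V3 = 88·(cos(-60.0°) + j·sin(-60.0°)) = 44 - j76.21 V
  V4 = 12·(cos(-178.2°) + j·sin(-178.2°)) = -11.99 - j0.3769 V
Step 2 — Sum components: V_total = -64.67 - j138.7 V.
Step 3 — Convert to polar: |V_total| = 153 V, ∠V_total = -115.0°.

V_total = 153∠-115.0° V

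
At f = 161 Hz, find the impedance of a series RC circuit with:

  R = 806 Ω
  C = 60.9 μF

Step 1 — Angular frequency: ω = 2π·f = 2π·161 = 1012 rad/s.
Step 2 — Component impedances:
  R: Z = R = 806 Ω
  C: Z = 1/(jωC) = -j/(ω·C) = 0 - j16.23 Ω
Step 3 — Series combination: Z_total = R + C = 806 - j16.23 Ω = 806.2∠-1.2° Ω.

Z = 806 - j16.23 Ω = 806.2∠-1.2° Ω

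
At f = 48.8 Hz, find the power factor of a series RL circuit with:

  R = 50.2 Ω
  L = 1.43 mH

Step 1 — Angular frequency: ω = 2π·f = 2π·48.8 = 306.6 rad/s.
Step 2 — Component impedances:
  R: Z = R = 50.2 Ω
  L: Z = jωL = j·306.6·0.00143 = 0 + j0.4385 Ω
Step 3 — Series combination: Z_total = R + L = 50.2 + j0.4385 Ω = 50.2∠0.5° Ω.
Step 4 — Power factor: PF = cos(φ) = Re(Z)/|Z| = 50.2/50.2 = 1.
Step 5 — Type: Im(Z) = 0.4385 ⇒ lagging (phase φ = 0.5°).

PF = 1 (lagging, φ = 0.5°)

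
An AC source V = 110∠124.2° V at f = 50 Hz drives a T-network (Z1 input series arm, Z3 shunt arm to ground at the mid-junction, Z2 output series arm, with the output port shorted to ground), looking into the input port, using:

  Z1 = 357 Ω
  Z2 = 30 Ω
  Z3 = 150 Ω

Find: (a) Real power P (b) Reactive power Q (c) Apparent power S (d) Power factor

Step 1 — Angular frequency: ω = 2π·f = 2π·50 = 314.2 rad/s.
Step 2 — Component impedances:
  Z1: Z = R = 357 Ω
  Z2: Z = R = 30 Ω
  Z3: Z = R = 150 Ω
Step 3 — With the output port shorted to ground, the output series arm Z2 runs from the junction to ground; the shunt arm Z3 also runs from the junction to ground. They appear in parallel: Z3 || Z2 = 25 Ω.
Step 4 — Series with input arm Z1: Z_in = Z1 + (Z3 || Z2) = 382 Ω = 382∠0.0° Ω.
Step 5 — Source phasor: V = 110∠124.2° V = -61.83 + j90.98 V.
Step 6 — Current: I = V / Z = -0.1619 + j0.2382 A = 0.288∠124.2° A.
Step 7 — Complex power: S = V·I* = 31.68 VA.
Step 8 — Real power: P = Re(S) = 31.68 W.
Step 9 — Reactive power: Q = Im(S) = 0 VAR.
Step 10 — Apparent power: |S| = 31.68 VA.
Step 11 — Power factor: PF = P/|S| = 1 (unity).

(a) P = 31.68 W  (b) Q = 0 VAR  (c) S = 31.68 VA  (d) PF = 1 (unity)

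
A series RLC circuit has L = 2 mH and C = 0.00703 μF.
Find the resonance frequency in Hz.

Step 1 — Resonance condition Im(Z)=0 gives ω₀ = 1/√(LC).
Step 2 — ω₀ = 1/√(0.002·7.03e-09) = 2.667e+05 rad/s.
Step 3 — f₀ = ω₀/(2π) = 4.245e+04 Hz.

f₀ = 4.245e+04 Hz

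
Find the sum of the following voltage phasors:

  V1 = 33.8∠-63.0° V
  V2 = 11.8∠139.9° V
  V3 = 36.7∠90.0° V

Step 1 — Convert each phasor to rectangular form:
  V1 = 33.8·(cos(-63.0°) + j·sin(-63.0°)) = 15.34 - j30.12 V
  V2 = 11.8·(cos(139.9°) + j·sin(139.9°)) = -9.026 + j7.601 V
  V3 = 36.7·(cos(90.0°) + j·sin(90.0°)) = 0 + j36.7 V
Step 2 — Sum components: V_total = 6.319 + j14.18 V.
Step 3 — Convert to polar: |V_total| = 15.53 V, ∠V_total = 66.0°.

V_total = 15.53∠66.0° V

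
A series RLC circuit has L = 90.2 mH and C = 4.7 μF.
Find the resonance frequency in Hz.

Step 1 — Resonance condition Im(Z)=0 gives ω₀ = 1/√(LC).
Step 2 — ω₀ = 1/√(0.0902·4.7e-06) = 1536 rad/s.
Step 3 — f₀ = ω₀/(2π) = 244.4 Hz.

f₀ = 244.4 Hz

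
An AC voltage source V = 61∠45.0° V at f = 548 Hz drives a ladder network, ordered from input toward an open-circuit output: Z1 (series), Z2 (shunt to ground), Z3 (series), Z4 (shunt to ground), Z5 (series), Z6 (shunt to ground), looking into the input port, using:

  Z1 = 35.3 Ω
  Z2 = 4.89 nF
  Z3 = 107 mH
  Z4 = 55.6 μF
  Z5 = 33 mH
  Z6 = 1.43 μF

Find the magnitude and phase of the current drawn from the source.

Step 1 — Angular frequency: ω = 2π·f = 2π·548 = 3443 rad/s.
Step 2 — Component impedances:
  Z1: Z = R = 35.3 Ω
  Z2: Z = 1/(jωC) = -j/(ω·C) = 0 - j5.939e+04 Ω
  Z3: Z = jωL = j·3443·0.107 = 0 + j368.4 Ω
  Z4: Z = 1/(jωC) = -j/(ω·C) = 0 - j5.224 Ω
  Z5: Z = jωL = j·3443·0.033 = 0 + j113.6 Ω
  Z6: Z = 1/(jωC) = -j/(ω·C) = 0 - j203.1 Ω
Step 3 — Ladder network (open output): work backward from the far end, alternating series and parallel combinations. Z_in = 35.3 + j365.7 Ω = 367.4∠84.5° Ω.
Step 4 — Source phasor: V = 61∠45.0° V = 43.13 + j43.13 V.
Step 5 — Ohm's law: I = V / Z_total = (43.13 + j43.13) / (35.3 + j365.7) = 0.1281 - j0.1056 A.
Step 6 — Convert to polar: |I| = 0.166 A, ∠I = -39.5°.

I = 0.166∠-39.5° A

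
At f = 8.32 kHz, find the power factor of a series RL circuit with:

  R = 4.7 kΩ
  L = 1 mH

Step 1 — Angular frequency: ω = 2π·f = 2π·8320 = 5.228e+04 rad/s.
Step 2 — Component impedances:
  R: Z = R = 4700 Ω
  L: Z = jωL = j·5.228e+04·0.001 = 0 + j52.28 Ω
Step 3 — Series combination: Z_total = R + L = 4700 + j52.28 Ω = 4700∠0.6° Ω.
Step 4 — Power factor: PF = cos(φ) = Re(Z)/|Z| = 4700/4700.3 = 0.9999.
Step 5 — Type: Im(Z) = 52.28 ⇒ lagging (phase φ = 0.6°).

PF = 0.9999 (lagging, φ = 0.6°)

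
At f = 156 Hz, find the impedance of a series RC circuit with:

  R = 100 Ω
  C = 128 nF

Step 1 — Angular frequency: ω = 2π·f = 2π·156 = 980.2 rad/s.
Step 2 — Component impedances:
  R: Z = R = 100 Ω
  C: Z = 1/(jωC) = -j/(ω·C) = 0 - j7970 Ω
Step 3 — Series combination: Z_total = R + C = 100 - j7970 Ω = 7971∠-89.3° Ω.

Z = 100 - j7970 Ω = 7971∠-89.3° Ω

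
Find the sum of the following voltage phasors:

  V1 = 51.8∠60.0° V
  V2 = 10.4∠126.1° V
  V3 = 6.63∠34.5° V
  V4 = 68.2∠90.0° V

Step 1 — Convert each phasor to rectangular form:
  V1 = 51.8·(cos(60.0°) + j·sin(60.0°)) = 25.9 + j44.86 V
  V2 = 10.4·(cos(126.1°) + j·sin(126.1°)) = -6.128 + j8.403 V
  V3 = 6.63·(cos(34.5°) + j·sin(34.5°)) = 5.464 + j3.755 V
  V4 = 68.2·(cos(90.0°) + j·sin(90.0°)) = 0 + j68.2 V
Step 2 — Sum components: V_total = 25.24 + j125.2 V.
Step 3 — Convert to polar: |V_total| = 127.7 V, ∠V_total = 78.6°.

V_total = 127.7∠78.6° V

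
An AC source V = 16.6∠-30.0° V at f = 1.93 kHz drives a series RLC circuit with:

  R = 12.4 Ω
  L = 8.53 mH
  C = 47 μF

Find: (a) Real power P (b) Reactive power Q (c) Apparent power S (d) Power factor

Step 1 — Angular frequency: ω = 2π·f = 2π·1930 = 1.213e+04 rad/s.
Step 2 — Component impedances:
  R: Z = R = 12.4 Ω
  L: Z = jωL = j·1.213e+04·0.00853 = 0 + j103.4 Ω
  C: Z = 1/(jωC) = -j/(ω·C) = 0 - j1.755 Ω
Step 3 — Series combination: Z_total = R + L + C = 12.4 + j101.7 Ω = 102.4∠83.0° Ω.
Step 4 — Source phasor: V = 16.6∠-30.0° V = 14.38 - j8.3 V.
Step 5 — Current: I = V / Z = -0.06344 - j0.1491 A = 0.162∠-113.0° A.
Step 6 — Complex power: S = V·I* = 0.3256 + j2.67 VA.
Step 7 — Real power: P = Re(S) = 0.3256 W.
Step 8 — Reactive power: Q = Im(S) = 2.67 VAR.
Step 9 — Apparent power: |S| = 2.69 VA.
Step 10 — Power factor: PF = P/|S| = 0.121 (lagging).

(a) P = 0.3256 W  (b) Q = 2.67 VAR  (c) S = 2.69 VA  (d) PF = 0.121 (lagging)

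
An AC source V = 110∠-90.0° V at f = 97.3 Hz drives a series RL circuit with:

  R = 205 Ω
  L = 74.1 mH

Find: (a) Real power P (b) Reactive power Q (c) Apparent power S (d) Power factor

Step 1 — Angular frequency: ω = 2π·f = 2π·97.3 = 611.4 rad/s.
Step 2 — Component impedances:
  R: Z = R = 205 Ω
  L: Z = jωL = j·611.4·0.0741 = 0 + j45.3 Ω
Step 3 — Series combination: Z_total = R + L = 205 + j45.3 Ω = 209.9∠12.5° Ω.
Step 4 — Source phasor: V = 110∠-90.0° V = 0 - j110 V.
Step 5 — Current: I = V / Z = -0.1131 - j0.5116 A = 0.5239∠-102.5° A.
Step 6 — Complex power: S = V·I* = 56.28 + j12.44 VA.
Step 7 — Real power: P = Re(S) = 56.28 W.
Step 8 — Reactive power: Q = Im(S) = 12.44 VAR.
Step 9 — Apparent power: |S| = 57.63 VA.
Step 10 — Power factor: PF = P/|S| = 0.9764 (lagging).

(a) P = 56.28 W  (b) Q = 12.44 VAR  (c) S = 57.63 VA  (d) PF = 0.9764 (lagging)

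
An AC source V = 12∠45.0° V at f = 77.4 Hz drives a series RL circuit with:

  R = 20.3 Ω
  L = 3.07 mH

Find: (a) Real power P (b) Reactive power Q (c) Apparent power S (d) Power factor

Step 1 — Angular frequency: ω = 2π·f = 2π·77.4 = 486.3 rad/s.
Step 2 — Component impedances:
  R: Z = R = 20.3 Ω
  L: Z = jωL = j·486.3·0.00307 = 0 + j1.493 Ω
Step 3 — Series combination: Z_total = R + L = 20.3 + j1.493 Ω = 20.35∠4.2° Ω.
Step 4 — Source phasor: V = 12∠45.0° V = 8.485 + j8.485 V.
Step 5 — Current: I = V / Z = 0.4463 + j0.3852 A = 0.5895∠40.8° A.
Step 6 — Complex power: S = V·I* = 7.055 + j0.5189 VA.
Step 7 — Real power: P = Re(S) = 7.055 W.
Step 8 — Reactive power: Q = Im(S) = 0.5189 VAR.
Step 9 — Apparent power: |S| = 7.074 VA.
Step 10 — Power factor: PF = P/|S| = 0.9973 (lagging).

(a) P = 7.055 W  (b) Q = 0.5189 VAR  (c) S = 7.074 VA  (d) PF = 0.9973 (lagging)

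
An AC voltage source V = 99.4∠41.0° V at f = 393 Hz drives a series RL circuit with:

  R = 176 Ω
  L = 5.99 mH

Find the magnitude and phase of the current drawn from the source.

Step 1 — Angular frequency: ω = 2π·f = 2π·393 = 2469 rad/s.
Step 2 — Component impedances:
  R: Z = R = 176 Ω
  L: Z = jωL = j·2469·0.00599 = 0 + j14.79 Ω
Step 3 — Series combination: Z_total = R + L = 176 + j14.79 Ω = 176.6∠4.8° Ω.
Step 4 — Source phasor: V = 99.4∠41.0° V = 75.02 + j65.21 V.
Step 5 — Ohm's law: I = V / Z_total = (75.02 + j65.21) / (176 + j14.79) = 0.4542 + j0.3324 A.
Step 6 — Convert to polar: |I| = 0.5628 A, ∠I = 36.2°.

I = 0.5628∠36.2° A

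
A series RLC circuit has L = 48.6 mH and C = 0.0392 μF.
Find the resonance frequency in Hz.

Step 1 — Resonance condition Im(Z)=0 gives ω₀ = 1/√(LC).
Step 2 — ω₀ = 1/√(0.0486·3.92e-08) = 2.291e+04 rad/s.
Step 3 — f₀ = ω₀/(2π) = 3646 Hz.

f₀ = 3646 Hz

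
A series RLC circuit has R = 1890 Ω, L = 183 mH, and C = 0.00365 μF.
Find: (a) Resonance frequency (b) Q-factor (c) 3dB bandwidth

Step 1 — Resonance condition Im(Z)=0 gives ω₀ = 1/√(LC).
Step 2 — ω₀ = 1/√(0.183·3.65e-09) = 3.869e+04 rad/s.
Step 3 — f₀ = ω₀/(2π) = 6158 Hz.
Step 4 — Series Q: Q = ω₀L/R = 3.869e+04·0.183/1890 = 3.746.
Step 5 — 3dB bandwidth: Δω = ω₀/Q = 1.033e+04 rad/s; BW = Δω/(2π) = 1644 Hz.

(a) f₀ = 6158 Hz  (b) Q = 3.746  (c) BW = 1644 Hz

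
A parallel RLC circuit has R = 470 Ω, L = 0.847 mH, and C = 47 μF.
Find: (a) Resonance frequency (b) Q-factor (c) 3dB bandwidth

Step 1 — Resonance: ω₀ = 1/√(LC) = 1/√(0.000847·4.7e-05) = 5012 rad/s.
Step 2 — f₀ = ω₀/(2π) = 797.7 Hz.
Step 3 — Parallel Q: Q = R/(ω₀L) = 470/(5012·0.000847) = 110.7.
Step 4 — Bandwidth: Δω = ω₀/Q = 45.27 rad/s; BW = Δω/(2π) = 7.205 Hz.

(a) f₀ = 797.7 Hz  (b) Q = 110.7  (c) BW = 7.205 Hz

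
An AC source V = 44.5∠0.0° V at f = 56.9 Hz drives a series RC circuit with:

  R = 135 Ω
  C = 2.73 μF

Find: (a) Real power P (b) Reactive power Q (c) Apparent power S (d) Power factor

Step 1 — Angular frequency: ω = 2π·f = 2π·56.9 = 357.5 rad/s.
Step 2 — Component impedances:
  R: Z = R = 135 Ω
  C: Z = 1/(jωC) = -j/(ω·C) = 0 - j1025 Ω
Step 3 — Series combination: Z_total = R + C = 135 - j1025 Ω = 1033∠-82.5° Ω.
Step 4 — Source phasor: V = 44.5∠0.0° V = 44.5 V.
Step 5 — Current: I = V / Z = 0.005625 + j0.04269 A = 0.04306∠82.5° A.
Step 6 — Complex power: S = V·I* = 0.2503 - j1.9 VA.
Step 7 — Real power: P = Re(S) = 0.2503 W.
Step 8 — Reactive power: Q = Im(S) = -1.9 VAR.
Step 9 — Apparent power: |S| = 1.916 VA.
Step 10 — Power factor: PF = P/|S| = 0.1306 (leading).

(a) P = 0.2503 W  (b) Q = -1.9 VAR  (c) S = 1.916 VA  (d) PF = 0.1306 (leading)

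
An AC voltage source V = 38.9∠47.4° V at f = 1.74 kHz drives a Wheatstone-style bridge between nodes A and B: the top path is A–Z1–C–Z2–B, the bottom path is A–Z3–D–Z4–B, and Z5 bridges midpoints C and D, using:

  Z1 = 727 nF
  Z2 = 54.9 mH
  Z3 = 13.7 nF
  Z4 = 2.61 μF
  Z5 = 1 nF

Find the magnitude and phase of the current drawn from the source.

Step 1 — Angular frequency: ω = 2π·f = 2π·1740 = 1.093e+04 rad/s.
Step 2 — Component impedances:
  Z1: Z = 1/(jωC) = -j/(ω·C) = 0 - j125.8 Ω
  Z2: Z = jωL = j·1.093e+04·0.0549 = 0 + j600.2 Ω
  Z3: Z = 1/(jωC) = -j/(ω·C) = 0 - j6677 Ω
  Z4: Z = 1/(jωC) = -j/(ω·C) = 0 - j35.05 Ω
  Z5: Z = 1/(jωC) = -j/(ω·C) = 0 - j9.147e+04 Ω
Step 3 — Bridge requires nodal analysis (the Z5 bridge couples midpoints C and D, so the two paths cannot be reduced to a simple series/parallel combination). Setting node B to ground and injecting 1 A at node A, the 3-node admittance system at A, C, D solves to V_A = Z_AB = 0 + j515 Ω = 515∠90.0° Ω.
Step 4 — Source phasor: V = 38.9∠47.4° V = 26.33 + j28.63 V.
Step 5 — Ohm's law: I = V / Z_total = (26.33 + j28.63) / (0 + j515) = 0.0556 - j0.05112 A.
Step 6 — Convert to polar: |I| = 0.07553 A, ∠I = -42.6°.

I = 0.07553∠-42.6° A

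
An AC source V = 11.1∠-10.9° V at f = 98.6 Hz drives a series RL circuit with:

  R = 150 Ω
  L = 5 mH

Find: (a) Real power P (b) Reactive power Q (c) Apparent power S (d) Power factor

Step 1 — Angular frequency: ω = 2π·f = 2π·98.6 = 619.5 rad/s.
Step 2 — Component impedances:
  R: Z = R = 150 Ω
  L: Z = jωL = j·619.5·0.005 = 0 + j3.098 Ω
Step 3 — Series combination: Z_total = R + L = 150 + j3.098 Ω = 150∠1.2° Ω.
Step 4 — Source phasor: V = 11.1∠-10.9° V = 10.9 - j2.099 V.
Step 5 — Current: I = V / Z = 0.07235 - j0.01549 A = 0.07398∠-12.1° A.
Step 6 — Complex power: S = V·I* = 0.821 + j0.01696 VA.
Step 7 — Real power: P = Re(S) = 0.821 W.
Step 8 — Reactive power: Q = Im(S) = 0.01696 VAR.
Step 9 — Apparent power: |S| = 0.8212 VA.
Step 10 — Power factor: PF = P/|S| = 0.9998 (lagging).

(a) P = 0.821 W  (b) Q = 0.01696 VAR  (c) S = 0.8212 VA  (d) PF = 0.9998 (lagging)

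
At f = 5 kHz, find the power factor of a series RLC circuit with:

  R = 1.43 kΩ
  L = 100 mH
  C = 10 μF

Step 1 — Angular frequency: ω = 2π·f = 2π·5000 = 3.142e+04 rad/s.
Step 2 — Component impedances:
  R: Z = R = 1430 Ω
  L: Z = jωL = j·3.142e+04·0.1 = 0 + j3142 Ω
  C: Z = 1/(jωC) = -j/(ω·C) = 0 - j3.183 Ω
Step 3 — Series combination: Z_total = R + L + C = 1430 + j3138 Ω = 3449∠65.5° Ω.
Step 4 — Power factor: PF = cos(φ) = Re(Z)/|Z| = 1430/3449 = 0.4146.
Step 5 — Type: Im(Z) = 3138 ⇒ lagging (phase φ = 65.5°).

PF = 0.4146 (lagging, φ = 65.5°)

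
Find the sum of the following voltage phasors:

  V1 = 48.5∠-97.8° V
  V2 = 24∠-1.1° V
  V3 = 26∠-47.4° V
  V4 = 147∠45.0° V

Step 1 — Convert each phasor to rectangular form:
  V1 = 48.5·(cos(-97.8°) + j·sin(-97.8°)) = -6.582 - j48.05 V
  V2 = 24·(cos(-1.1°) + j·sin(-1.1°)) = 24 - j0.4607 V
  V3 = 26·(cos(-47.4°) + j·sin(-47.4°)) = 17.6 - j19.14 V
  V4 = 147·(cos(45.0°) + j·sin(45.0°)) = 103.9 + j103.9 V
Step 2 — Sum components: V_total = 139 + j36.29 V.
Step 3 — Convert to polar: |V_total| = 143.6 V, ∠V_total = 14.6°.

V_total = 143.6∠14.6° V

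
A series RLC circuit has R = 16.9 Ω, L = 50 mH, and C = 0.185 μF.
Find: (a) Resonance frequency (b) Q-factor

Step 1 — Resonance condition Im(Z)=0 gives ω₀ = 1/√(LC).
Step 2 — ω₀ = 1/√(0.05·1.85e-07) = 1.04e+04 rad/s.
Step 3 — f₀ = ω₀/(2π) = 1655 Hz.
Step 4 — Series Q: Q = ω₀L/R = 1.04e+04·0.05/16.9 = 30.76.

(a) f₀ = 1655 Hz  (b) Q = 30.76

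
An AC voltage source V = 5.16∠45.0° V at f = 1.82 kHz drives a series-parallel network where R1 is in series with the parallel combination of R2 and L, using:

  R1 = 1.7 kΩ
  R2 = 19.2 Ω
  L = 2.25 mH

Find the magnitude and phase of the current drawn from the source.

Step 1 — Angular frequency: ω = 2π·f = 2π·1820 = 1.144e+04 rad/s.
Step 2 — Component impedances:
  R1: Z = R = 1700 Ω
  R2: Z = R = 19.2 Ω
  L: Z = jωL = j·1.144e+04·0.00225 = 0 + j25.73 Ω
Step 3 — Parallel branch: R2 || L = 1/(1/R2 + 1/L) = 12.33 + j9.203 Ω.
Step 4 — Series with R1: Z_total = R1 + (R2 || L) = 1712 + j9.203 Ω = 1712∠0.3° Ω.
Step 5 — Source phasor: V = 5.16∠45.0° V = 3.649 + j3.649 V.
Step 6 — Ohm's law: I = V / Z_total = (3.649 + j3.649) / (1712 + j9.203) = 0.002142 + j0.002119 A.
Step 7 — Convert to polar: |I| = 0.003013 A, ∠I = 44.7°.

I = 0.003013∠44.7° A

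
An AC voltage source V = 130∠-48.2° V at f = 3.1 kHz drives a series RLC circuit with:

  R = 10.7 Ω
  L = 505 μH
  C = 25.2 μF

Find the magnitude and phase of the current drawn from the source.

Step 1 — Angular frequency: ω = 2π·f = 2π·3100 = 1.948e+04 rad/s.
Step 2 — Component impedances:
  R: Z = R = 10.7 Ω
  L: Z = jωL = j·1.948e+04·0.000505 = 0 + j9.836 Ω
  C: Z = 1/(jωC) = -j/(ω·C) = 0 - j2.037 Ω
Step 3 — Series combination: Z_total = R + L + C = 10.7 + j7.799 Ω = 13.24∠36.1° Ω.
Step 4 — Source phasor: V = 130∠-48.2° V = 86.65 - j96.91 V.
Step 5 — Ohm's law: I = V / Z_total = (86.65 - j96.91) / (10.7 + j7.799) = 0.9773 - j9.769 A.
Step 6 — Convert to polar: |I| = 9.818 A, ∠I = -84.3°.

I = 9.818∠-84.3° A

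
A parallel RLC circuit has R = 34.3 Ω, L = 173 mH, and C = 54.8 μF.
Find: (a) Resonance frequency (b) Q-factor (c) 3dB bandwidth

Step 1 — Resonance: ω₀ = 1/√(LC) = 1/√(0.173·5.48e-05) = 324.8 rad/s.
Step 2 — f₀ = ω₀/(2π) = 51.69 Hz.
Step 3 — Parallel Q: Q = R/(ω₀L) = 34.3/(324.8·0.173) = 0.6105.
Step 4 — Bandwidth: Δω = ω₀/Q = 532 rad/s; BW = Δω/(2π) = 84.67 Hz.

(a) f₀ = 51.69 Hz  (b) Q = 0.6105  (c) BW = 84.67 Hz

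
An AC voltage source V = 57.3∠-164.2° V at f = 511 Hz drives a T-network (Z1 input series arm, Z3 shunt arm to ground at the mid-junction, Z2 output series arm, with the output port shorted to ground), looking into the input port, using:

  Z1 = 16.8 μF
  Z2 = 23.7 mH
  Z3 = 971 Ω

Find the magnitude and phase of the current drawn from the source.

Step 1 — Angular frequency: ω = 2π·f = 2π·511 = 3211 rad/s.
Step 2 — Component impedances:
  Z1: Z = 1/(jωC) = -j/(ω·C) = 0 - j18.54 Ω
  Z2: Z = jωL = j·3211·0.0237 = 0 + j76.09 Ω
  Z3: Z = R = 971 Ω
Step 3 — With the output port shorted to ground, the output series arm Z2 runs from the junction to ground; the shunt arm Z3 also runs from the junction to ground. They appear in parallel: Z3 || Z2 = 5.927 + j75.63 Ω.
Step 4 — Series with input arm Z1: Z_in = Z1 + (Z3 || Z2) = 5.927 + j57.09 Ω = 57.4∠84.1° Ω.
Step 5 — Source phasor: V = 57.3∠-164.2° V = -55.14 - j15.6 V.
Step 6 — Ohm's law: I = V / Z_total = (-55.14 - j15.6) / (5.927 + j57.09) = -0.3696 + j0.9274 A.
Step 7 — Convert to polar: |I| = 0.9983 A, ∠I = 111.7°.

I = 0.9983∠111.7° A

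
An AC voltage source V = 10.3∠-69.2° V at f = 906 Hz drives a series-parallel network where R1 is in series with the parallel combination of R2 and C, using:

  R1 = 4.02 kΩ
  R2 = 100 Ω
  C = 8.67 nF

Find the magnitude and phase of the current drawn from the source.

Step 1 — Angular frequency: ω = 2π·f = 2π·906 = 5693 rad/s.
Step 2 — Component impedances:
  R1: Z = R = 4020 Ω
  R2: Z = R = 100 Ω
  C: Z = 1/(jωC) = -j/(ω·C) = 0 - j2.026e+04 Ω
Step 3 — Parallel branch: R2 || C = 1/(1/R2 + 1/C) = 100 - j0.4935 Ω.
Step 4 — Series with R1: Z_total = R1 + (R2 || C) = 4120 - j0.4935 Ω = 4120∠-0.0° Ω.
Step 5 — Source phasor: V = 10.3∠-69.2° V = 3.658 - j9.629 V.
Step 6 — Ohm's law: I = V / Z_total = (3.658 - j9.629) / (4120 - j0.4935) = 0.000888 - j0.002337 A.
Step 7 — Convert to polar: |I| = 0.0025 A, ∠I = -69.2°.

I = 0.0025∠-69.2° A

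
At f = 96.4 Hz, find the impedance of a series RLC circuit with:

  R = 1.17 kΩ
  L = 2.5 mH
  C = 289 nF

Step 1 — Angular frequency: ω = 2π·f = 2π·96.4 = 605.7 rad/s.
Step 2 — Component impedances:
  R: Z = R = 1170 Ω
  L: Z = jωL = j·605.7·0.0025 = 0 + j1.514 Ω
  C: Z = 1/(jωC) = -j/(ω·C) = 0 - j5713 Ω
Step 3 — Series combination: Z_total = R + L + C = 1170 - j5711 Ω = 5830∠-78.4° Ω.

Z = 1170 - j5711 Ω = 5830∠-78.4° Ω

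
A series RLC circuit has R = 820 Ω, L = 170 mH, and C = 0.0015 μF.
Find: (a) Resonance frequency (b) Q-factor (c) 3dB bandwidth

Step 1 — Resonance condition Im(Z)=0 gives ω₀ = 1/√(LC).
Step 2 — ω₀ = 1/√(0.17·1.5e-09) = 6.262e+04 rad/s.
Step 3 — f₀ = ω₀/(2π) = 9967 Hz.
Step 4 — Series Q: Q = ω₀L/R = 6.262e+04·0.17/820 = 12.98.
Step 5 — 3dB bandwidth: Δω = ω₀/Q = 4824 rad/s; BW = Δω/(2π) = 767.7 Hz.

(a) f₀ = 9967 Hz  (b) Q = 12.98  (c) BW = 767.7 Hz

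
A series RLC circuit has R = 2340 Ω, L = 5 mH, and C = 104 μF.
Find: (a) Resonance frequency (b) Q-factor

Step 1 — Resonance condition Im(Z)=0 gives ω₀ = 1/√(LC).
Step 2 — ω₀ = 1/√(0.005·0.000104) = 1387 rad/s.
Step 3 — f₀ = ω₀/(2π) = 220.7 Hz.
Step 4 — Series Q: Q = ω₀L/R = 1387·0.005/2340 = 0.002963.

(a) f₀ = 220.7 Hz  (b) Q = 0.002963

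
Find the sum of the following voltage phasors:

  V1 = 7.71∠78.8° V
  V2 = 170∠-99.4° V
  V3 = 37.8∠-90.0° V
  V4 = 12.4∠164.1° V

Step 1 — Convert each phasor to rectangular form:
  V1 = 7.71·(cos(78.8°) + j·sin(78.8°)) = 1.498 + j7.563 V
  V2 = 170·(cos(-99.4°) + j·sin(-99.4°)) = -27.77 - j167.7 V
  V3 = 37.8·(cos(-90.0°) + j·sin(-90.0°)) = 0 - j37.8 V
  V4 = 12.4·(cos(164.1°) + j·sin(164.1°)) = -11.93 + j3.397 V
Step 2 — Sum components: V_total = -38.19 - j194.6 V.
Step 3 — Convert to polar: |V_total| = 198.3 V, ∠V_total = -101.1°.

V_total = 198.3∠-101.1° V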